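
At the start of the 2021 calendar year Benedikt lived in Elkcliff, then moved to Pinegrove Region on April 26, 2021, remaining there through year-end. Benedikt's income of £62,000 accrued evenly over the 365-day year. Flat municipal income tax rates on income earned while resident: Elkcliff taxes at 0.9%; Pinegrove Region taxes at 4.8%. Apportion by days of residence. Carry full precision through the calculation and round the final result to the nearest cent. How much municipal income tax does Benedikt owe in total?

£2,214.16

Elkcliff, January 1 – April 25, 2021: 115 days → £62,000 × 0.9% × 115/365 = £175.8082
Pinegrove Region, April 26 – December 31, 2021: 250 days → £62,000 × 4.8% × 250/365 = £2,038.3562
Total = £2,214.1644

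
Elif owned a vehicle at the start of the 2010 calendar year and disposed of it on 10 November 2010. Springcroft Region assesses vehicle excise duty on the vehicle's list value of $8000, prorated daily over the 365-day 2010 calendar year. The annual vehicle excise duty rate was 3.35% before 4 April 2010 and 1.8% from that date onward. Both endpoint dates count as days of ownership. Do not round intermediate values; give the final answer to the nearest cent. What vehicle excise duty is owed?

1 January – 3 April 2010: 93 days at 3.35% → $8000 × 3.35% × 93/365 = $68.2849
4 April – 10 November 2010: 221 days at 1.8% → $8000 × 1.8% × 221/365 = $87.1890
Total = $155.4740

$155.47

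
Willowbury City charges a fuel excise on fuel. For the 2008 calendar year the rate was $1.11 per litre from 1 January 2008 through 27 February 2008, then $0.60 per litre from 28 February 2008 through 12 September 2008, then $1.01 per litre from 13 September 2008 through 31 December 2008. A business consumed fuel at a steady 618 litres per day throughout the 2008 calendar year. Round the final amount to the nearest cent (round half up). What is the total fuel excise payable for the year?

1 January – 27 February 2008: 58 days × 618 litres/day = 35,844 litres at $1.11/litre → $39,786.84
28 February – 12 September 2008: 198 days × 618 litres/day = 122,364 litres at $0.60/litre → $73,418.40
13 September – 31 December 2008: 110 days × 618 litres/day = 67,980 litres at $1.01/litre → $68,659.80

$181,865.04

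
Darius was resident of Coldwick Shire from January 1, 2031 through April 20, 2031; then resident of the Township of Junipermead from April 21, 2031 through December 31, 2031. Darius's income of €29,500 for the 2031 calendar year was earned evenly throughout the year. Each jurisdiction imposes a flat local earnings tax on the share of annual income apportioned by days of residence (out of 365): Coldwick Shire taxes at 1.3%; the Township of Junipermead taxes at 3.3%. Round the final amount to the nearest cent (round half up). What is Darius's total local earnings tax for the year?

€795.69

Coldwick Shire, January 1 – April 20, 2031: 110 days → €29,500 × 1.3% × 110/365 = €115.5753
The Township of Junipermead, April 21 – December 31, 2031: 255 days → €29,500 × 3.3% × 255/365 = €680.1164
Total = €795.6918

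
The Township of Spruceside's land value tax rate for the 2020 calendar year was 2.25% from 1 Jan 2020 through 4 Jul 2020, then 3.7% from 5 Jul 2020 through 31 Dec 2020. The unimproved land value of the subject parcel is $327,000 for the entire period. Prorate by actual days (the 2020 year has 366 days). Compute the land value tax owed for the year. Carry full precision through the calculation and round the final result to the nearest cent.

$9,689.39

1 Jan – 4 Jul 2020: 186 days at 2.25% → $327,000 × 2.25% × 186/366 = $3,739.0574
5 Jul – 31 Dec 2020: 180 days at 3.7% → $327,000 × 3.7% × 180/366 = $5,950.3279
Total = $9,689.3852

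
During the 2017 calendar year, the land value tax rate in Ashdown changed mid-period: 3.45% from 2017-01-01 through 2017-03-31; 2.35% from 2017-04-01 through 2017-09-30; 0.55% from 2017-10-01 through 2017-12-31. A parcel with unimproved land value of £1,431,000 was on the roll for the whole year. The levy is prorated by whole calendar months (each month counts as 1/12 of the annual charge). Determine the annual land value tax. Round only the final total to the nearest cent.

2017-01-01 to 2017-03-31: 3 months at 3.45% → £1,431,000 × 3.45% × 3/12 = £12,342.3750
2017-04-01 to 2017-09-30: 6 months at 2.35% → £1,431,000 × 2.35% × 6/12 = £16,814.2500
2017-10-01 to 2017-12-31: 3 months at 0.55% → £1,431,000 × 0.55% × 3/12 = £1,967.6250
Total = £31,124.2500

£31,124.25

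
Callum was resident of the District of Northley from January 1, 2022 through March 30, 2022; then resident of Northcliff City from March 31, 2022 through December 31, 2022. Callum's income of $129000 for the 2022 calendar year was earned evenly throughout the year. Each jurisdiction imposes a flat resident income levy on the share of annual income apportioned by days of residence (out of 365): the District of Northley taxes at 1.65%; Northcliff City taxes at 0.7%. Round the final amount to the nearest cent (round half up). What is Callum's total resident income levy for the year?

The District of Northley, January 1 – March 30, 2022: 89 days → $129000 × 1.65% × 89/365 = $519.0041
Northcliff City, March 31 – December 31, 2022: 276 days → $129000 × 0.7% × 276/365 = $682.8164
Total = $1201.8205

$1201.82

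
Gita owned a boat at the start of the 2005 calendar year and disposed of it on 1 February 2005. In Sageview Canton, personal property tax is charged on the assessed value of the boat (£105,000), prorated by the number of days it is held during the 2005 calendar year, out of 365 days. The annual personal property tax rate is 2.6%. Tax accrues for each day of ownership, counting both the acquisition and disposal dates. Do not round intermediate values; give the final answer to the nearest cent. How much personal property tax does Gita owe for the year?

Days held (1 January – 1 February 2005): 32 out of 365
Tax = £105,000 × 2.6% × 32/365 = £239.3425

£239.34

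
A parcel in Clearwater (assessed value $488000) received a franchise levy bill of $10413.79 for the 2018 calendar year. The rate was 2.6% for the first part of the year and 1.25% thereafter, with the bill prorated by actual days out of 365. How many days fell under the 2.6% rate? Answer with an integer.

Let d = days at the first rate; then 365 − d days at the second rate.
$488000 × [2.6%·d + 1.25%·(365−d)] / 365 = $10413.79
Solving gives d = 239, so the new rate took effect on 28 August 2018.

239 days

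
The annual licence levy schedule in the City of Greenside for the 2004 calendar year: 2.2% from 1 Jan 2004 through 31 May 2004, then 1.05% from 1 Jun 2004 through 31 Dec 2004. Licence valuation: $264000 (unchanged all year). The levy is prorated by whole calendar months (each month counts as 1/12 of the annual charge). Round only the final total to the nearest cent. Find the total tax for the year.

1 Jan – 31 May 2004: 5 months at 2.2% → $264000 × 2.2% × 5/12 = $2420.0000
1 Jun – 31 Dec 2004: 7 months at 1.05% → $264000 × 1.05% × 7/12 = $1617.0000
Total = $4037.0000

$4037.00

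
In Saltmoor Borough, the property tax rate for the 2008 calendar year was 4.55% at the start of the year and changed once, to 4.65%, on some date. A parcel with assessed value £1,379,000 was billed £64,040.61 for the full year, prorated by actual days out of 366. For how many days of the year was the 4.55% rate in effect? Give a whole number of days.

22 days

Let d = days at the first rate; then 366 − d days at the second rate.
£1,379,000 × [4.55%·d + 4.65%·(366−d)] / 366 = £64,040.61
Solving gives d = 22, so the new rate took effect on January 23, 2008.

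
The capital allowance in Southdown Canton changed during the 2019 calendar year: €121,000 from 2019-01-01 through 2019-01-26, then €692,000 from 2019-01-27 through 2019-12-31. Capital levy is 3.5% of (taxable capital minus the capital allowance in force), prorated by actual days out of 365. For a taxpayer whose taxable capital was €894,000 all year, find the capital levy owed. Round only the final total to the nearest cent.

2019-01-01 to 2019-01-26: 26 days, exemption €121,000 → (€894,000 − €121,000) × 3.5% × 26/365 = €1,927.2055
2019-01-27 to 2019-12-31: 339 days, exemption €692,000 → (€894,000 − €692,000) × 3.5% × 339/365 = €6,566.3836
Total = €8,493.5890

€8,493.59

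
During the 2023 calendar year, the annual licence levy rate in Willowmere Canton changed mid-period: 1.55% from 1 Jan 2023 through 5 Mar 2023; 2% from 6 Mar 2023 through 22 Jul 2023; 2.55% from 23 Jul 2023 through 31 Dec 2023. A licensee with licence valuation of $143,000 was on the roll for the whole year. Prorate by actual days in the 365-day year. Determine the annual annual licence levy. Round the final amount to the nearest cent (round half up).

$3,096.24

1 Jan – 5 Mar 2023: 64 days at 1.55% → $143,000 × 1.55% × 64/365 = $388.6466
6 Mar – 22 Jul 2023: 139 days at 2% → $143,000 × 2% × 139/365 = $1,089.1507
23 Jul – 31 Dec 2023: 162 days at 2.55% → $143,000 × 2.55% × 162/365 = $1,618.4466
Total = $3,096.2438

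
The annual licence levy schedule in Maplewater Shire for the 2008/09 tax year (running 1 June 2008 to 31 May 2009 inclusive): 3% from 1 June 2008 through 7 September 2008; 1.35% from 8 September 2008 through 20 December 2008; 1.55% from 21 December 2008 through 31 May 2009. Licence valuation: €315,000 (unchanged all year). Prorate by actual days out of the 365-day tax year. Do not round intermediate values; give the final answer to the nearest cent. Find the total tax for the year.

1 June – 7 September 2008: 99 days at 3% → €315,000 × 3% × 99/365 = €2,563.1507
8 September – 20 December 2008: 104 days at 1.35% → €315,000 × 1.35% × 104/365 = €1,211.6712
21 December 2008 – 31 May 2009: 162 days at 1.55% → €315,000 × 1.55% × 162/365 = €2,167.0274
Total = €5,941.8493

€5,941.85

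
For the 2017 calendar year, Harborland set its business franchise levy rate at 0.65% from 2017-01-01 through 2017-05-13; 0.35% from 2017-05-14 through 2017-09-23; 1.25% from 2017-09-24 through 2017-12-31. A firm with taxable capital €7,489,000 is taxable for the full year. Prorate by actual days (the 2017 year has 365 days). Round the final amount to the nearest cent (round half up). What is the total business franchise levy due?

2017-01-01 to 2017-05-13: 133 days at 0.65% → €7,489,000 × 0.65% × 133/365 = €17,737.6452
2017-05-14 to 2017-09-23: 133 days at 0.35% → €7,489,000 × 0.35% × 133/365 = €9,551.0397
2017-09-24 to 2017-12-31: 99 days at 1.25% → €7,489,000 × 1.25% × 99/365 = €25,390.7877
Total = €52,679.4726

€52,679.47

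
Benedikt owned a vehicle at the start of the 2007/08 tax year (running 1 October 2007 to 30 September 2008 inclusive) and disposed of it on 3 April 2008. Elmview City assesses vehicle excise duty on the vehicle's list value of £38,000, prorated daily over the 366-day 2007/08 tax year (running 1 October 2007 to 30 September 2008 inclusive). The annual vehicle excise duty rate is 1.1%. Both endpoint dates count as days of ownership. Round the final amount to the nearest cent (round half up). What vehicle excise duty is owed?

£212.43

Days held (1 October 2007 – 3 April 2008): 186 out of 366
Tax = £38,000 × 1.1% × 186/366 = £212.4262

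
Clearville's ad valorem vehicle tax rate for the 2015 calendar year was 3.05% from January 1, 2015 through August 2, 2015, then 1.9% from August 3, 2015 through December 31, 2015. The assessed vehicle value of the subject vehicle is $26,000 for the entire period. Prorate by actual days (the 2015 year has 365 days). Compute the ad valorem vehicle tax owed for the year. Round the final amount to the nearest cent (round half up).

$669.30

January 1 – August 2, 2015: 214 days at 3.05% → $26,000 × 3.05% × 214/365 = $464.9370
August 3 – December 31, 2015: 151 days at 1.9% → $26,000 × 1.9% × 151/365 = $204.3671
Total = $669.3041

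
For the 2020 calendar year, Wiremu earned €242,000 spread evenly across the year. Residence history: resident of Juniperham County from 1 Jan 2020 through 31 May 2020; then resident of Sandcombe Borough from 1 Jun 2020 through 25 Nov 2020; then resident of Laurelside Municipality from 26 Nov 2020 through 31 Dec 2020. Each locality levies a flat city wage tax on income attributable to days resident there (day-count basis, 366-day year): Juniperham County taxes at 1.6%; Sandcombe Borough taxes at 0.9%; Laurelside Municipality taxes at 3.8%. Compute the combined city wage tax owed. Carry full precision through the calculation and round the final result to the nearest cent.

Juniperham County, 1 Jan – 31 May 2020: 152 days → €242,000 × 1.6% × 152/366 = €1,608.0437
Sandcombe Borough, 1 Jun – 25 Nov 2020: 178 days → €242,000 × 0.9% × 178/366 = €1,059.2459
Laurelside Municipality, 26 Nov – 31 Dec 2020: 36 days → €242,000 × 3.8% × 36/366 = €904.5246
Total = €3,571.8142

€3,571.81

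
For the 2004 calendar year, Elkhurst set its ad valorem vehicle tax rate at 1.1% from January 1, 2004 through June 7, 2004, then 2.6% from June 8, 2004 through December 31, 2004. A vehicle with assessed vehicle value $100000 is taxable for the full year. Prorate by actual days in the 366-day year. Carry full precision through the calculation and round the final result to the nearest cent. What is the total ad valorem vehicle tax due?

January 1 – June 7, 2004: 159 days at 1.1% → $100000 × 1.1% × 159/366 = $477.8689
June 8 – December 31, 2004: 207 days at 2.6% → $100000 × 2.6% × 207/366 = $1470.4918
Total = $1948.3607

$1948.36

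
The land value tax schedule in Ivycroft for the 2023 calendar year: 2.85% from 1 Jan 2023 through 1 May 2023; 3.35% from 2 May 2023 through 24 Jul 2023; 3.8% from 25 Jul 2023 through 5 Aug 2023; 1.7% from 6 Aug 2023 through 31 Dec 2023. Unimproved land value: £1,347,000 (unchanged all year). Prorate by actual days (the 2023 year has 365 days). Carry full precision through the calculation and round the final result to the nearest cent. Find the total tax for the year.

1 Jan – 1 May 2023: 121 days at 2.85% → £1,347,000 × 2.85% × 121/365 = £12,726.3822
2 May – 24 Jul 2023: 84 days at 3.35% → £1,347,000 × 3.35% × 84/365 = £10,384.8164
25 Jul – 5 Aug 2023: 12 days at 3.8% → £1,347,000 × 3.8% × 12/365 = £1,682.8274
6 Aug – 31 Dec 2023: 148 days at 1.7% → £1,347,000 × 1.7% × 148/365 = £9,285.0740
Total = £34,079.1000

£34,079.10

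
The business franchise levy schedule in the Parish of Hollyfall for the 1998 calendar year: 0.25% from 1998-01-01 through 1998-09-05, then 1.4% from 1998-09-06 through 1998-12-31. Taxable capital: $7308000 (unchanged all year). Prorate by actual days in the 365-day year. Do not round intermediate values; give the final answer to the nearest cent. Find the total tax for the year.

$45209.49

1998-01-01 to 1998-09-05: 248 days at 0.25% → $7308000 × 0.25% × 248/365 = $12413.5890
1998-09-06 to 1998-12-31: 117 days at 1.4% → $7308000 × 1.4% × 117/365 = $32795.9014
Total = $45209.4904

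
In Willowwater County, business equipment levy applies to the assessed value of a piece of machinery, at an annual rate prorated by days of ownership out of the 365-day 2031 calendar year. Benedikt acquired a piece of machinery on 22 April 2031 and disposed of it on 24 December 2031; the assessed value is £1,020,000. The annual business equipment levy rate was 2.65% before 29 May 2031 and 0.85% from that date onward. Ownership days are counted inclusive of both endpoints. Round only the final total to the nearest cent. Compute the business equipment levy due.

22 April – 28 May 2031: 37 days at 2.65% → £1,020,000 × 2.65% × 37/365 = £2,740.0274
29 May – 24 December 2031: 210 days at 0.85% → £1,020,000 × 0.85% × 210/365 = £4,988.2192
Total = £7,728.2466

£7,728.25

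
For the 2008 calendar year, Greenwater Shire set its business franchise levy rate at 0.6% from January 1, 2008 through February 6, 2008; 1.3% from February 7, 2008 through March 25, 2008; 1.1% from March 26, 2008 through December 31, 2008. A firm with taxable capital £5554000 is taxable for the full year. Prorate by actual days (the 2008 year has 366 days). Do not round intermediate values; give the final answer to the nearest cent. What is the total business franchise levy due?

January 1 – February 6, 2008: 37 days at 0.6% → £5554000 × 0.6% × 37/366 = £3368.8197
February 7 – March 25, 2008: 48 days at 1.3% → £5554000 × 1.3% × 48/366 = £9469.1148
March 26 – December 31, 2008: 281 days at 1.1% → £5554000 × 1.1% × 281/366 = £46905.5027
Total = £59743.4372

£59743.44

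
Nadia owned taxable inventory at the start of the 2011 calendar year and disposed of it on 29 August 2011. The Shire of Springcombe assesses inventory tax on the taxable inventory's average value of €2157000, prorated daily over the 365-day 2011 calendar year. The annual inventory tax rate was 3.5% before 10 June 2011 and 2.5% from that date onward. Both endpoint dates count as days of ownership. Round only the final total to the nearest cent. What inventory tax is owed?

€45060.62

1 January – 9 June 2011: 160 days at 3.5% → €2157000 × 3.5% × 160/365 = €33093.6986
10 June – 29 August 2011: 81 days at 2.5% → €2157000 × 2.5% × 81/365 = €11966.9178
Total = €45060.6164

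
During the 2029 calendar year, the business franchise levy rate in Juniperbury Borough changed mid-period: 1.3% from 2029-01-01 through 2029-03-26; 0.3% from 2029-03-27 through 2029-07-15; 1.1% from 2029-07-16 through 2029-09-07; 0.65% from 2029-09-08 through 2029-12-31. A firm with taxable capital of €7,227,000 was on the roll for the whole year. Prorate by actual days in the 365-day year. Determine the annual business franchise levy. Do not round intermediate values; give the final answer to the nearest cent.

€55,034.10

2029-01-01 to 2029-03-26: 85 days at 1.3% → €7,227,000 × 1.3% × 85/365 = €21,879.0000
2029-03-27 to 2029-07-15: 111 days at 0.3% → €7,227,000 × 0.3% × 111/365 = €6,593.4000
2029-07-16 to 2029-09-07: 54 days at 1.1% → €7,227,000 × 1.1% × 54/365 = €11,761.2000
2029-09-08 to 2029-12-31: 115 days at 0.65% → €7,227,000 × 0.65% × 115/365 = €14,800.5000
Total = €55,034.1000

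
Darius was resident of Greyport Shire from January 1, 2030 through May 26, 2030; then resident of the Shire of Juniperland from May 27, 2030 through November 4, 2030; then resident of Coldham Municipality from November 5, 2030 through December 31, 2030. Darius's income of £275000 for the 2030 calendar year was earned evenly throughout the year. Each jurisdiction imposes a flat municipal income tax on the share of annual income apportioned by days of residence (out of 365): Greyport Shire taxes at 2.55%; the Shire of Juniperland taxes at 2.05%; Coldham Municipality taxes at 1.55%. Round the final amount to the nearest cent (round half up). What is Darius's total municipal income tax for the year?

£5972.77

Greyport Shire, January 1 – May 26, 2030: 146 days → £275000 × 2.55% × 146/365 = £2805.0000
The Shire of Juniperland, May 27 – November 4, 2030: 162 days → £275000 × 2.05% × 162/365 = £2502.1233
Coldham Municipality, November 5 – December 31, 2030: 57 days → £275000 × 1.55% × 57/365 = £665.6507
Total = £5972.7740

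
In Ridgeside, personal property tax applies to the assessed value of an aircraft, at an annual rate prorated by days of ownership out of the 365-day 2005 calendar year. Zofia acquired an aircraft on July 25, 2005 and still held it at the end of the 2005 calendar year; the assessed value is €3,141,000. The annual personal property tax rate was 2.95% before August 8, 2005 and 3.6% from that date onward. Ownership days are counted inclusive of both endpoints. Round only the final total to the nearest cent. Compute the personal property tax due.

€48,784.46

July 25 – August 7, 2005: 14 days at 2.95% → €3,141,000 × 2.95% × 14/365 = €3,554.0630
August 8 – December 31, 2005: 146 days at 3.6% → €3,141,000 × 3.6% × 146/365 = €45,230.4000
Total = €48,784.4630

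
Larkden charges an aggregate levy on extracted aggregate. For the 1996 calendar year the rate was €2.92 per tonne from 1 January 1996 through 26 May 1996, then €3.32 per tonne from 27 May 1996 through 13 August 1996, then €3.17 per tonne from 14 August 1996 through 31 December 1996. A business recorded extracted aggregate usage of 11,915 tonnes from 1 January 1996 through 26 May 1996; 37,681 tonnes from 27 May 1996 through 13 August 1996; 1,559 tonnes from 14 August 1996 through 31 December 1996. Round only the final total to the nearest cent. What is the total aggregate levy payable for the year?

1 January – 26 May 1996: 11,915 tonnes at €2.92/tonne → €34791.80
27 May – 13 August 1996: 37,681 tonnes at €3.32/tonne → €125100.92
14 August – 31 December 1996: 1,559 tonnes at €3.17/tonne → €4942.03

€164834.75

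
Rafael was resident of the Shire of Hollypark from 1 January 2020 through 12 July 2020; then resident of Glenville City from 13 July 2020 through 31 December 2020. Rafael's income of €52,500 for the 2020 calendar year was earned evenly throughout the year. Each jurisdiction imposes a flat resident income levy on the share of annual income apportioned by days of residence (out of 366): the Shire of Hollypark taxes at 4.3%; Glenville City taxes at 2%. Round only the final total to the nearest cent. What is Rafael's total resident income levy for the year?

The Shire of Hollypark, 1 January – 12 July 2020: 194 days → €52,500 × 4.3% × 194/366 = €1,196.5984
Glenville City, 13 July – 31 December 2020: 172 days → €52,500 × 2% × 172/366 = €493.4426
Total = €1,690.0410

€1,690.04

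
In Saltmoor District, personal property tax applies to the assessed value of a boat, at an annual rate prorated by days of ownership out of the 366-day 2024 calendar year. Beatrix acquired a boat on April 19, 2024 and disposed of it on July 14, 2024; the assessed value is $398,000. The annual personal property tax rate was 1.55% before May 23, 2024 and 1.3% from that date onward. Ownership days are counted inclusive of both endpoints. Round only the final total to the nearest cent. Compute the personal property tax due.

April 19 – May 22, 2024: 34 days at 1.55% → $398,000 × 1.55% × 34/366 = $573.0765
May 23 – July 14, 2024: 53 days at 1.3% → $398,000 × 1.3% × 53/366 = $749.2404
Total = $1,322.3169

$1,322.32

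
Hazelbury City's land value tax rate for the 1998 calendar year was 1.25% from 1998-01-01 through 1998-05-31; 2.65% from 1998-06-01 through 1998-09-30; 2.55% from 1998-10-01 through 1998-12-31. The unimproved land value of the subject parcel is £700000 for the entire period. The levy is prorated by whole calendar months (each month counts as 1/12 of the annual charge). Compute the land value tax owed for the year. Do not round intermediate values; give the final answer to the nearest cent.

1998-01-01 to 1998-05-31: 5 months at 1.25% → £700000 × 1.25% × 5/12 = £3645.8333
1998-06-01 to 1998-09-30: 4 months at 2.65% → £700000 × 2.65% × 4/12 = £6183.3333
1998-10-01 to 1998-12-31: 3 months at 2.55% → £700000 × 2.55% × 3/12 = £4462.5000
Total = £14291.6667

£14291.67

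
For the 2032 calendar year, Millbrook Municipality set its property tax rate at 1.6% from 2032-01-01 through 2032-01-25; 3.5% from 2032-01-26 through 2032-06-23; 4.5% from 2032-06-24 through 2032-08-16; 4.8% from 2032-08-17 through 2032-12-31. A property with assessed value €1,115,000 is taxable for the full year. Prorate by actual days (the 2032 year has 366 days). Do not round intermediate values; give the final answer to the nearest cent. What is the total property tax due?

€44,648.74

2032-01-01 to 2032-01-25: 25 days at 1.6% → €1,115,000 × 1.6% × 25/366 = €1,218.5792
2032-01-26 to 2032-06-23: 150 days at 3.5% → €1,115,000 × 3.5% × 150/366 = €15,993.8525
2032-06-24 to 2032-08-16: 54 days at 4.5% → €1,115,000 × 4.5% × 54/366 = €7,402.8689
2032-08-17 to 2032-12-31: 137 days at 4.8% → €1,115,000 × 4.8% × 137/366 = €20,033.4426
Total = €44,648.7432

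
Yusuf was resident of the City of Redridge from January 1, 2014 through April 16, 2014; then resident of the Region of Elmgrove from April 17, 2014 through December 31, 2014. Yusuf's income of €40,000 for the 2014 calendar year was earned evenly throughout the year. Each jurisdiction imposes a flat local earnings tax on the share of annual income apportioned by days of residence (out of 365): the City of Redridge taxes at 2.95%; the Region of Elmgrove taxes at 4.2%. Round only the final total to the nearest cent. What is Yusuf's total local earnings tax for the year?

€1,534.79

The City of Redridge, January 1 – April 16, 2014: 106 days → €40,000 × 2.95% × 106/365 = €342.6849
The Region of Elmgrove, April 17 – December 31, 2014: 259 days → €40,000 × 4.2% × 259/365 = €1,192.1096
Total = €1,534.7945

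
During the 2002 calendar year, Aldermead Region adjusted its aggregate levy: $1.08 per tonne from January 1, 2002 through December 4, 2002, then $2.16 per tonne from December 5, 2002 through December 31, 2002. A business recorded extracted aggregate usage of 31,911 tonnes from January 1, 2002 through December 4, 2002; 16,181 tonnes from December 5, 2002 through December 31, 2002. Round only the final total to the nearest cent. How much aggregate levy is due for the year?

$69414.84

January 1 – December 4, 2002: 31,911 tonnes at $1.08/tonne → $34463.88
December 5 – December 31, 2002: 16,181 tonnes at $2.16/tonne → $34950.96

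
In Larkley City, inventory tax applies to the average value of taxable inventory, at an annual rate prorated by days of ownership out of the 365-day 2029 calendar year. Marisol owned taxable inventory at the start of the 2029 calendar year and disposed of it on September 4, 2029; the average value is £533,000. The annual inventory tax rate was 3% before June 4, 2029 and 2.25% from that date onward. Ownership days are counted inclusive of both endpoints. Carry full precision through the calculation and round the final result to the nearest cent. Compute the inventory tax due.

January 1 – June 3, 2029: 154 days at 3% → £533,000 × 3% × 154/365 = £6,746.4658
June 4 – September 4, 2029: 93 days at 2.25% → £533,000 × 2.25% × 93/365 = £3,055.6233
Total = £9,802.0890

£9,802.09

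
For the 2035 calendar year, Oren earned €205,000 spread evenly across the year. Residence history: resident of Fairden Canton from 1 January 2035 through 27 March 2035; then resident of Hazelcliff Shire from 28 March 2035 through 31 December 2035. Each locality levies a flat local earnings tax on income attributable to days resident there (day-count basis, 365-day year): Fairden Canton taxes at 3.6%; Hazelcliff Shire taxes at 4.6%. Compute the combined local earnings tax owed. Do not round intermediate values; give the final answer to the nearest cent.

Fairden Canton, 1 January – 27 March 2035: 86 days → €205,000 × 3.6% × 86/365 = €1,738.8493
Hazelcliff Shire, 28 March – 31 December 2035: 279 days → €205,000 × 4.6% × 279/365 = €7,208.1370
Total = €8,946.9863

€8,946.99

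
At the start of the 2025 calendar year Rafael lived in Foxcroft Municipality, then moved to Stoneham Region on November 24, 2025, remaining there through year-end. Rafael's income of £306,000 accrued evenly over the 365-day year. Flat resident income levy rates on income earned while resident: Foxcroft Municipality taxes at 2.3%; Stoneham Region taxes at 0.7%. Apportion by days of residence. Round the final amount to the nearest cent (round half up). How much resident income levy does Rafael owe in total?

Foxcroft Municipality, January 1 – November 23, 2025: 327 days → £306,000 × 2.3% × 327/365 = £6,305.2767
Stoneham Region, November 24 – December 31, 2025: 38 days → £306,000 × 0.7% × 38/365 = £223.0027
Total = £6,528.2795

£6,528.28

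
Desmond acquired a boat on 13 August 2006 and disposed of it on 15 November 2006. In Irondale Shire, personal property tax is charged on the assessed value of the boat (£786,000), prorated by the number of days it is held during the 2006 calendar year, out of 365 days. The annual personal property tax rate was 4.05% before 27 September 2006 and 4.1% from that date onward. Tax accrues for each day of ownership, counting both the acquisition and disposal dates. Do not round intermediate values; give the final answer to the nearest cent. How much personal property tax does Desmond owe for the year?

£8,339.14

13 August – 26 September 2006: 45 days at 4.05% → £786,000 × 4.05% × 45/365 = £3,924.6164
27 September – 15 November 2006: 50 days at 4.1% → £786,000 × 4.1% × 50/365 = £4,414.5205
Total = £8,339.1370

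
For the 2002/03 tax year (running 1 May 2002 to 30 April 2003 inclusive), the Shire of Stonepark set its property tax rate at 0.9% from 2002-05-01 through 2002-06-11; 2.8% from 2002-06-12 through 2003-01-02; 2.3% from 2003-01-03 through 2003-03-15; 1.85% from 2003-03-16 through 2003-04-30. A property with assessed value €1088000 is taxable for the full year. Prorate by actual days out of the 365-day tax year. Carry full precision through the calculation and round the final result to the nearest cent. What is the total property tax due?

€25709.59

2002-05-01 to 2002-06-11: 42 days at 0.9% → €1088000 × 0.9% × 42/365 = €1126.7507
2002-06-12 to 2003-01-02: 205 days at 2.8% → €1088000 × 2.8% × 205/365 = €17109.9178
2003-01-03 to 2003-03-15: 72 days at 2.3% → €1088000 × 2.3% × 72/365 = €4936.2411
2003-03-16 to 2003-04-30: 46 days at 1.85% → €1088000 × 1.85% × 46/365 = €2536.6795
Total = €25709.5890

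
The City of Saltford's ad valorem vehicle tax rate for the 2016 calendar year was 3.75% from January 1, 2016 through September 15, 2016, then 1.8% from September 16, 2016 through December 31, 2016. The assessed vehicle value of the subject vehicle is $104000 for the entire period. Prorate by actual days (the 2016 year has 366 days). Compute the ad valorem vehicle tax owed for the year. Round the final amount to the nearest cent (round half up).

January 1 – September 15, 2016: 259 days at 3.75% → $104000 × 3.75% × 259/366 = $2759.8361
September 16 – December 31, 2016: 107 days at 1.8% → $104000 × 1.8% × 107/366 = $547.2787
Total = $3307.1148

$3307.11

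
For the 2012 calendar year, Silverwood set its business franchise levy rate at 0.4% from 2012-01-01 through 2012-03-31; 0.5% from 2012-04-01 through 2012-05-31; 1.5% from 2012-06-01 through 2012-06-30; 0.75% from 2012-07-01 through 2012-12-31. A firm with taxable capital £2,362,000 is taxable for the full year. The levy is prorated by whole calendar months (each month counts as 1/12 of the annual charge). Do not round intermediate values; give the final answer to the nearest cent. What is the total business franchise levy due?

£16,140.33

2012-01-01 to 2012-03-31: 3 months at 0.4% → £2,362,000 × 0.4% × 3/12 = £2,362.0000
2012-04-01 to 2012-05-31: 2 months at 0.5% → £2,362,000 × 0.5% × 2/12 = £1,968.3333
2012-06-01 to 2012-06-30: 1 month at 1.5% → £2,362,000 × 1.5% × 1/12 = £2,952.5000
2012-07-01 to 2012-12-31: 6 months at 0.75% → £2,362,000 × 0.75% × 6/12 = £8,857.5000
Total = £16,140.3333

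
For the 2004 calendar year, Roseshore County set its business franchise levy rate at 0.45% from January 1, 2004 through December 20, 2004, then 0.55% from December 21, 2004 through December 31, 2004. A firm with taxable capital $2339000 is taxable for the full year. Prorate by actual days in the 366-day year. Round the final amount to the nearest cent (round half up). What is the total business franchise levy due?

$10595.80

January 1 – December 20, 2004: 355 days at 0.45% → $2339000 × 0.45% × 355/366 = $10209.1598
December 21 – December 31, 2004: 11 days at 0.55% → $2339000 × 0.55% × 11/366 = $386.6380
Total = $10595.7978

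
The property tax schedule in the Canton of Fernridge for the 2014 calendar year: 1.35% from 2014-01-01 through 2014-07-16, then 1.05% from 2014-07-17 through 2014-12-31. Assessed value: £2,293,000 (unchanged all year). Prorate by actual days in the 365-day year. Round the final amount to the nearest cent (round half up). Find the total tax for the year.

£27,789.28

2014-01-01 to 2014-07-16: 197 days at 1.35% → £2,293,000 × 1.35% × 197/365 = £16,707.4890
2014-07-17 to 2014-12-31: 168 days at 1.05% → £2,293,000 × 1.05% × 168/365 = £11,081.7863
Total = £27,789.2753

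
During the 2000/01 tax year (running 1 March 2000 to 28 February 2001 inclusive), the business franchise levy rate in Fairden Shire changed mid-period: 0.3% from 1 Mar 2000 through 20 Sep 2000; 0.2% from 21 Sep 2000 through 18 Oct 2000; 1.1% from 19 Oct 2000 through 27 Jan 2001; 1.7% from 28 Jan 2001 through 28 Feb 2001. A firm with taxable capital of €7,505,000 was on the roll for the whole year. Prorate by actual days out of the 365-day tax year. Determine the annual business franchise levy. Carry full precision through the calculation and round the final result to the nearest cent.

1 Mar – 20 Sep 2000: 204 days at 0.3% → €7,505,000 × 0.3% × 204/365 = €12,583.7260
21 Sep – 18 Oct 2000: 28 days at 0.2% → €7,505,000 × 0.2% × 28/365 = €1,151.4521
19 Oct 2000 – 27 Jan 2001: 101 days at 1.1% → €7,505,000 × 1.1% × 101/365 = €22,843.9863
28 Jan – 28 Feb 2001: 32 days at 1.7% → €7,505,000 × 1.7% × 32/365 = €11,185.5342
Total = €47,764.6986

€47,764.70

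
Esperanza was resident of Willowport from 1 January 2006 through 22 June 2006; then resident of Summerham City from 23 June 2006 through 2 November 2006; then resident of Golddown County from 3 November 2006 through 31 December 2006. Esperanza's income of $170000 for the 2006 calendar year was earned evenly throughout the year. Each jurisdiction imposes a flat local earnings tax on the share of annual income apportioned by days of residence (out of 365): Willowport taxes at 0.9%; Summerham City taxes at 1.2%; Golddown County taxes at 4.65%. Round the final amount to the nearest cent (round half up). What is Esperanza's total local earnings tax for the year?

$2746.32

Willowport, 1 January – 22 June 2006: 173 days → $170000 × 0.9% × 173/365 = $725.1781
Summerham City, 23 June – 2 November 2006: 133 days → $170000 × 1.2% × 133/365 = $743.3425
Golddown County, 3 November – 31 December 2006: 59 days → $170000 × 4.65% × 59/365 = $1277.7945
Total = $2746.3151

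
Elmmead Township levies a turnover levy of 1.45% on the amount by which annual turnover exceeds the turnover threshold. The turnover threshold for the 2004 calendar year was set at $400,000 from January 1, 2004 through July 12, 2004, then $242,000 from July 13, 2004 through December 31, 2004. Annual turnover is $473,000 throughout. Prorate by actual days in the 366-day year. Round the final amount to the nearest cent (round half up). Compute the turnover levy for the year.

January 1 – July 12, 2004: 194 days, exemption $400,000 → ($473,000 − $400,000) × 1.45% × 194/366 = $561.0628
July 13 – December 31, 2004: 172 days, exemption $242,000 → ($473,000 − $242,000) × 1.45% × 172/366 = $1,574.0820
Total = $2,135.1448

$2,135.14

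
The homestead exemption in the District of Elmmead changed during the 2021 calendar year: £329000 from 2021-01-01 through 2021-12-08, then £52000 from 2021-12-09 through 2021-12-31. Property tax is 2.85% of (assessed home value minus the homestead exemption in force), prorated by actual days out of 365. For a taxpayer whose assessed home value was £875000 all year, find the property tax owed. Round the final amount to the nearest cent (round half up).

£16058.46

2021-01-01 to 2021-12-08: 342 days, exemption £329000 → (£875000 − £329000) × 2.85% × 342/365 = £14580.4438
2021-12-09 to 2021-12-31: 23 days, exemption £52000 → (£875000 − £52000) × 2.85% × 23/365 = £1478.0178
Total = £16058.4616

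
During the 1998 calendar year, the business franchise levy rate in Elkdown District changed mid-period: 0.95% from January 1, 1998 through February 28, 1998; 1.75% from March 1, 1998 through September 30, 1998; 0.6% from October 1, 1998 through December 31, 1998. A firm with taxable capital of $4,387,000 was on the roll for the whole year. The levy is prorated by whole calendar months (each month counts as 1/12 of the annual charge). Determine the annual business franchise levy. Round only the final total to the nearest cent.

$58,310.54

January 1 – February 28, 1998: 2 months at 0.95% → $4,387,000 × 0.95% × 2/12 = $6,946.0833
March 1 – September 30, 1998: 7 months at 1.75% → $4,387,000 × 1.75% × 7/12 = $44,783.9583
October 1 – December 31, 1998: 3 months at 0.6% → $4,387,000 × 0.6% × 3/12 = $6,580.5000
Total = $58,310.5417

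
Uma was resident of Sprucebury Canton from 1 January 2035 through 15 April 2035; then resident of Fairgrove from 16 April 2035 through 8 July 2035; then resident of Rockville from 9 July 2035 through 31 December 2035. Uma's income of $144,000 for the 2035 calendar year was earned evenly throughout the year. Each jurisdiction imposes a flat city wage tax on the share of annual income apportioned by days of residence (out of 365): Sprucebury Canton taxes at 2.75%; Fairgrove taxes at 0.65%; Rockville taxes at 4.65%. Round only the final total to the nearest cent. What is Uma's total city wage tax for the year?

$4,583.34

Sprucebury Canton, 1 January – 15 April 2035: 105 days → $144,000 × 2.75% × 105/365 = $1,139.1781
Fairgrove, 16 April – 8 July 2035: 84 days → $144,000 × 0.65% × 84/365 = $215.4082
Rockville, 9 July – 31 December 2035: 176 days → $144,000 × 4.65% × 176/365 = $3,228.7562
Total = $4,583.3425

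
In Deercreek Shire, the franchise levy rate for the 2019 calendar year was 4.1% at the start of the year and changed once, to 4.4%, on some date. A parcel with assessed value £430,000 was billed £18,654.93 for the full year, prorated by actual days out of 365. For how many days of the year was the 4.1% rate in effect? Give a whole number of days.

Let d = days at the first rate; then 365 − d days at the second rate.
£430,000 × [4.1%·d + 4.4%·(365−d)] / 365 = £18,654.93
Solving gives d = 75, so the new rate took effect on March 17, 2019.

75 days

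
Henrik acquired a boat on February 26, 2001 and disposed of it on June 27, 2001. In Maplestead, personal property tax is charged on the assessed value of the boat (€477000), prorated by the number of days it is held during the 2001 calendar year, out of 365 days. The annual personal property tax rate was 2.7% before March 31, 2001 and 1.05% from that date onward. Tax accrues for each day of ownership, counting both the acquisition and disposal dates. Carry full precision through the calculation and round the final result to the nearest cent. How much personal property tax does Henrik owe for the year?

€2385.65

February 26 – March 30, 2001: 33 days at 2.7% → €477000 × 2.7% × 33/365 = €1164.4027
March 31 – June 27, 2001: 89 days at 1.05% → €477000 × 1.05% × 89/365 = €1221.2507
Total = €2385.6534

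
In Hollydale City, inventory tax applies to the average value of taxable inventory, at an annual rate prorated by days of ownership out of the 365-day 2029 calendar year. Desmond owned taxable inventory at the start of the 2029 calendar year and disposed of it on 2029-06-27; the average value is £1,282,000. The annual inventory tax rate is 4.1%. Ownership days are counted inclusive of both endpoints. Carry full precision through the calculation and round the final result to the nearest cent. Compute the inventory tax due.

£25,632.98

Days held (2029-01-01 to 2029-06-27): 178 out of 365
Tax = £1,282,000 × 4.1% × 178/365 = £25,632.9753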